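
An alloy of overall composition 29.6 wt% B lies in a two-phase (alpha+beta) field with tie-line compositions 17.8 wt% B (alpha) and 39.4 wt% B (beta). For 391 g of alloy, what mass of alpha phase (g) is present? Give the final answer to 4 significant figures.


f_alpha = (C_beta - C0) / (C_beta - C_alpha)
f_alpha = (39.4 - 29.6) / (39.4 - 17.8) = 0.453704
m_alpha = f_alpha * m_total = 0.453704 * 391 = 177.4 g


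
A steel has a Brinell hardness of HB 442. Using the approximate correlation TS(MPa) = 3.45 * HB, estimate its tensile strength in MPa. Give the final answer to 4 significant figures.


TS (MPa) = 3.45 * HB
TS = 3.45 * 442
TS = 1525 MPa


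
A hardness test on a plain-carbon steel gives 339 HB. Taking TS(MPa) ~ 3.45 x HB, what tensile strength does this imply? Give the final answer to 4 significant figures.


TS (MPa) = 3.45 * HB
TS = 3.45 * 339
TS = 1170 MPa


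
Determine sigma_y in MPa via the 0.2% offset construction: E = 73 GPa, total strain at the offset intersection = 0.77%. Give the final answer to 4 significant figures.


Offset strain = 0.002
Elastic strain at yield = total_strain - offset = 7.7e-03 - 0.002 = 5.7e-03
sigma_y = E * elastic_strain = 73000 * 5.7e-03
sigma_y = 416.1 MPa


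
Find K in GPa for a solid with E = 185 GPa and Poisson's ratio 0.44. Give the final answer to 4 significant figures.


K = E / (3*(1-2*nu))
K = 185 / (3*(1-2*0.44))
K = 513.9 GPa


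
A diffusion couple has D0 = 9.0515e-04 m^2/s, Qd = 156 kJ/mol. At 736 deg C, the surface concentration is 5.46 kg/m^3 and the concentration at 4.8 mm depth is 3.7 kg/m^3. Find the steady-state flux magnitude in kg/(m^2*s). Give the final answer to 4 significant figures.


Step 1: D = D0 * exp(-Qd/(R*T))
T = 736 + 273.15 = 1009.15 K
D = 9.0515e-04 * exp(-156e3 / (8.314 * 1009.15)) = 7.61568e-12 m^2/s
Step 2: J = D * (C1 - C2) / dx
J = 7.61568e-12 * (5.46 - 3.7) / 4.8e-03
J = 2.792e-09 kg/(m^2*s)


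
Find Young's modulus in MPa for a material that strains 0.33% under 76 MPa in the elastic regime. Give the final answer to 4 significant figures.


E = sigma / epsilon
epsilon = 0.33% = 3.3e-03
E = 76 / 3.3e-03
E = 23030 MPa


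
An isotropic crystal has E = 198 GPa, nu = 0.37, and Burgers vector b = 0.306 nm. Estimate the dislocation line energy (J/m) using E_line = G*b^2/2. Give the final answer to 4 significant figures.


Step 1: G = E / (2*(1+nu))
G = 198 / (2*(1+0.37)) = 72.2628 GPa = 7.22628e+10 Pa
Step 2: E_line = G*b^2/2
b = 0.306 nm = 3.06e-10 m
E_line = 0.5 * 7.22628e+10 * (3.06e-10)^2 = 3.383e-09 J/m


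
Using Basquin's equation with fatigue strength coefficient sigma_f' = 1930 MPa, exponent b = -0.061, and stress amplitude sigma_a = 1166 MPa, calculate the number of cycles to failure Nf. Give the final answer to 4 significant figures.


sigma_a = sigma_f' * (2*Nf)^b
2*Nf = (sigma_a / sigma_f')^(1/b)
2*Nf = (1166 / 1930)^(1/-0.061)
2*Nf = 3871.23
Nf = 1936 cycles


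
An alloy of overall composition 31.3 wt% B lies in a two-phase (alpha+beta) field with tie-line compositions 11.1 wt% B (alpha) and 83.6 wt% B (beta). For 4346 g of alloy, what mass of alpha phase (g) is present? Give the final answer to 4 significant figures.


f_alpha = (C_beta - C0) / (C_beta - C_alpha)
f_alpha = (83.6 - 31.3) / (83.6 - 11.1) = 0.721379
m_alpha = f_alpha * m_total = 0.721379 * 4346 = 3135 g


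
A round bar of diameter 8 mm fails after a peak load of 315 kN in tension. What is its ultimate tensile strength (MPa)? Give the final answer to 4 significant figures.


A0 = pi*(d/2)^2 = pi*(8/2)^2 = 50.2655 mm^2
UTS = F_max / A0 = 315*1000 / 50.2655
UTS = 6267 MPa


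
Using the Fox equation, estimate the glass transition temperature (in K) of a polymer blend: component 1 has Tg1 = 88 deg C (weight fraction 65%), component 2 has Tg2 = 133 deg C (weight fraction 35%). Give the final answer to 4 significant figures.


1/Tg = w1/Tg1 + w2/Tg2 (in Kelvin)
Tg1 = 361.15 K, Tg2 = 406.15 K
1/Tg = 0.65/361.15 + 0.35/406.15
Tg = 375.7 K


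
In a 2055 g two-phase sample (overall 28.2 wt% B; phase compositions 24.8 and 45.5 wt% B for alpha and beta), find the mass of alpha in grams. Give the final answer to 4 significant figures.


f_alpha = (C_beta - C0) / (C_beta - C_alpha)
f_alpha = (45.5 - 28.2) / (45.5 - 24.8) = 0.835749
m_alpha = f_alpha * m_total = 0.835749 * 2055 = 1717 g


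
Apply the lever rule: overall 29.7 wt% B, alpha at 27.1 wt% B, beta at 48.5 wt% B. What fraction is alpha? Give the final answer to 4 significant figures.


f_alpha = (C_beta - C0) / (C_beta - C_alpha)
f_alpha = (48.5 - 29.7) / (48.5 - 27.1)
f_alpha = 0.8785


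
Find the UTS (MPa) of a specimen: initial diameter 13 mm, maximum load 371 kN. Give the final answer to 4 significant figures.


A0 = pi*(d/2)^2 = pi*(13/2)^2 = 132.732 mm^2
UTS = F_max / A0 = 371*1000 / 132.732
UTS = 2795 MPa


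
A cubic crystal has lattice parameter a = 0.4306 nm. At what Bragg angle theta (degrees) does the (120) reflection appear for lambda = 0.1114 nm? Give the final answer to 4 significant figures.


d = a / sqrt(h^2+k^2+l^2)
d = 0.4306 / sqrt(5) = 0.19257 nm
lambda = 2*d*sin(theta)  =>  sin(theta) = lambda / (2*d)
sin(theta) = 0.1114 / (2 * 0.19257) = 0.289245
theta = 16.81 deg


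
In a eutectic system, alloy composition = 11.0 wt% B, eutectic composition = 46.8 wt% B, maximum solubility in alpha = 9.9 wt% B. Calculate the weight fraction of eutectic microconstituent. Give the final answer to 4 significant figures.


f_primary = (C_e - C0) / (C_e - C_alpha_max)
f_primary = (46.8 - 11.0) / (46.8 - 9.9)
f_primary = 0.97019
f_eutectic = 1 - 0.97019 = 0.02981


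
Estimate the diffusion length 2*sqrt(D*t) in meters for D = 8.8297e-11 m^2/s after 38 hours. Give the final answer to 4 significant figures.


t = 38 hr = 136800 s
Diffusion length = 2*sqrt(D*t)
= 2*sqrt(8.8297e-11 * 136800)
= 6.951e-03 m


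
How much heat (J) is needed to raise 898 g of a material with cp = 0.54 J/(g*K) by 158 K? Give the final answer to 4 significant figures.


Q = m * cp * dT
Q = 898 * 0.54 * 158
Q = 76620 J


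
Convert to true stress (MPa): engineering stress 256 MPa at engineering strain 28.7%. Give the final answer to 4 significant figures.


sigma_true = sigma_eng * (1 + epsilon_eng)
sigma_true = 256 * (1 + 0.287)
sigma_true = 329.5 MPa


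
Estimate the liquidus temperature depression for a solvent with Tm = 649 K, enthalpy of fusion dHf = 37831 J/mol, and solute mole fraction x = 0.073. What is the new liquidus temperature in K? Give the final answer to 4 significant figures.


dT = R*Tm^2*x / dHf
dT = 8.314 * 649^2 * 0.073 / 37831
dT = 6.75732 K
T_new = 649 - 6.75732 = 642.2 K


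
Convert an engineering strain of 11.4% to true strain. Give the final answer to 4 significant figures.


epsilon_true = ln(1 + epsilon_eng)
epsilon_true = ln(1 + 0.114)
epsilon_true = 0.108


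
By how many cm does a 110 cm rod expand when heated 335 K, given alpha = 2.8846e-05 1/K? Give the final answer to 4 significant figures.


dL = L0 * alpha * dT
dL = 110 * 2.8846e-05 * 335
dL = 1.063 cm


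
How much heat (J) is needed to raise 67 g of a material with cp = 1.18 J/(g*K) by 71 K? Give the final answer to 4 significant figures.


Q = m * cp * dT
Q = 67 * 1.18 * 71
Q = 5613 J


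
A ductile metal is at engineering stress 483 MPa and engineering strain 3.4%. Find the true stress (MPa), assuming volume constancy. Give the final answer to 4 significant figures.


sigma_true = sigma_eng * (1 + epsilon_eng)
sigma_true = 483 * (1 + 0.034)
sigma_true = 499.4 MPa


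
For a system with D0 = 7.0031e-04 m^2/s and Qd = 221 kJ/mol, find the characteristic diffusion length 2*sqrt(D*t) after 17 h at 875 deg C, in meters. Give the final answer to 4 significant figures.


Step 1: D = D0 * exp(-Qd/(R*T))
T = 1148.15 K
D = 7.0031e-04 * exp(-221e3 / (8.314 * 1148.15)) = 6.17473e-14 m^2/s
Step 2: L = 2*sqrt(D*t)
t = 17 h = 61200 s
L = 2*sqrt(6.17473e-14 * 61200) = 1.229e-04 m


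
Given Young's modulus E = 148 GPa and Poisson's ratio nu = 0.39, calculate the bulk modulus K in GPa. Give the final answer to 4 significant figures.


K = E / (3*(1-2*nu))
K = 148 / (3*(1-2*0.39))
K = 224.2 GPa


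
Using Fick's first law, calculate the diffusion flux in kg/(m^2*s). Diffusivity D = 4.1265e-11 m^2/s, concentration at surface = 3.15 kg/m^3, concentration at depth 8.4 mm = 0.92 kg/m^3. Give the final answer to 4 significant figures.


J = -D * (dC/dx) = D * (C1 - C2) / dx
J = 4.1265e-11 * (3.15 - 0.92) / 8.4e-03
J = 1.095e-08 kg/(m^2*s)


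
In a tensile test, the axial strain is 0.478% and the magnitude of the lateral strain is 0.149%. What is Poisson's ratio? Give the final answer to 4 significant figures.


nu = -epsilon_lat / epsilon_axial
Lateral strain is contraction (negative), so using magnitudes:
nu = 0.149 / 0.478
nu = 0.3117


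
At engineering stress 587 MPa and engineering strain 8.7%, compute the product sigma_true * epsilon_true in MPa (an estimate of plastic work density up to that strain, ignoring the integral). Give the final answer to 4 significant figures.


sigma_true = sigma_eng * (1 + epsilon_eng)
sigma_true = 587 * (1 + 0.087) = 638.069 MPa
epsilon_true = ln(1 + epsilon_eng)
epsilon_true = ln(1 + 0.087) = 0.0834216
sigma_true * epsilon_true = 638.069 * 0.0834216 = 53.23 MPa


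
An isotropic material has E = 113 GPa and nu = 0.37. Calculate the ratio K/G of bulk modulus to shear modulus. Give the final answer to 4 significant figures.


G = E / (2*(1+nu))
G = 113 / (2*(1+0.37)) = 41.2409 GPa
K = E / (3*(1-2*nu))
K = 113 / (3*(1-2*0.37)) = 144.872 GPa
K/G = 144.872 / 41.2409 = 3.513


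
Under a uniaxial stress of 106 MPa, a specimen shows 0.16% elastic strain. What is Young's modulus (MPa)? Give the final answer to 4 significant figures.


E = sigma / epsilon
epsilon = 0.16% = 1.6e-03
E = 106 / 1.6e-03
E = 66250 MPa


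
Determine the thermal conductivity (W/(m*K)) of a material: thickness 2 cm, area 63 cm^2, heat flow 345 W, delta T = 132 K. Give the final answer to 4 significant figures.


k = Q*L / (A*dT)
L = 0.02 m, A = 6.3e-03 m^2
k = 345 * 0.02 / (6.3e-03 * 132)
k = 8.297 W/(m*K)


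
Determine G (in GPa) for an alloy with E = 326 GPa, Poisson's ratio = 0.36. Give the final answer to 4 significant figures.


G = E / (2*(1+nu))
G = 326 / (2*(1+0.36))
G = 119.9 GPa


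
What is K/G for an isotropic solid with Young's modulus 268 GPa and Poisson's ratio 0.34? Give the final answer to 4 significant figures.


G = E / (2*(1+nu))
G = 268 / (2*(1+0.34)) = 100 GPa
K = E / (3*(1-2*nu))
K = 268 / (3*(1-2*0.34)) = 279.167 GPa
K/G = 279.167 / 100 = 2.792


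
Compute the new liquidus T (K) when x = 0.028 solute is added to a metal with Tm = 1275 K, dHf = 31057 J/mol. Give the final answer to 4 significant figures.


dT = R*Tm^2*x / dHf
dT = 8.314 * 1275^2 * 0.028 / 31057
dT = 12.1851 K
T_new = 1275 - 12.1851 = 1263 K


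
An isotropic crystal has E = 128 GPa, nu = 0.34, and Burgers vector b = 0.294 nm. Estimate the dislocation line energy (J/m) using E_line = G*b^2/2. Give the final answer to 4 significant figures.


Step 1: G = E / (2*(1+nu))
G = 128 / (2*(1+0.34)) = 47.7612 GPa = 4.77612e+10 Pa
Step 2: E_line = G*b^2/2
b = 0.294 nm = 2.94e-10 m
E_line = 0.5 * 4.77612e+10 * (2.94e-10)^2 = 2.064e-09 J/m


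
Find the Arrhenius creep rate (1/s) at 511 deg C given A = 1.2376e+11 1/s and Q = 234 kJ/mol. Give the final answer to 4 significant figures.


rate = A * exp(-Q / (R*T))
T = 511 + 273.15 = 784.15 K
rate = 1.2376e+11 * exp(-234e3 / (8.314 * 784.15))
rate = 3.196e-05 1/s


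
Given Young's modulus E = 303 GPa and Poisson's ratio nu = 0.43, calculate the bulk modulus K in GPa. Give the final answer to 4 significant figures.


K = E / (3*(1-2*nu))
K = 303 / (3*(1-2*0.43))
K = 721.4 GPa


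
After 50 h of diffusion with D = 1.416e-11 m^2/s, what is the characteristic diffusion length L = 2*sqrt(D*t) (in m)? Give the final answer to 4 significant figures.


t = 50 hr = 180000 s
Diffusion length = 2*sqrt(D*t)
= 2*sqrt(1.416e-11 * 180000)
= 3.193e-03 m


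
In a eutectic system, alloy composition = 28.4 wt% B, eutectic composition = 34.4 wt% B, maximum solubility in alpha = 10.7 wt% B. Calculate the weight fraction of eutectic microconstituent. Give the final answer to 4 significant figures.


f_primary = (C_e - C0) / (C_e - C_alpha_max)
f_primary = (34.4 - 28.4) / (34.4 - 10.7)
f_primary = 0.253165
f_eutectic = 1 - 0.253165 = 0.7468


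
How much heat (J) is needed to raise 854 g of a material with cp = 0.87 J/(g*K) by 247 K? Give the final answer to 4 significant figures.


Q = m * cp * dT
Q = 854 * 0.87 * 247
Q = 183500 J


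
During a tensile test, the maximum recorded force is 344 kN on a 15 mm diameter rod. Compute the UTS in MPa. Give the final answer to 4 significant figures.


A0 = pi*(d/2)^2 = pi*(15/2)^2 = 176.715 mm^2
UTS = F_max / A0 = 344*1000 / 176.715
UTS = 1947 MPa


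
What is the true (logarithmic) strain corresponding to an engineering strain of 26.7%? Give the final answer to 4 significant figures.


epsilon_true = ln(1 + epsilon_eng)
epsilon_true = ln(1 + 0.267)
epsilon_true = 0.2367


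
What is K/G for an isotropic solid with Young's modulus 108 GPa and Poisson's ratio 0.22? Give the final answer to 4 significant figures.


G = E / (2*(1+nu))
G = 108 / (2*(1+0.22)) = 44.2623 GPa
K = E / (3*(1-2*nu))
K = 108 / (3*(1-2*0.22)) = 64.2857 GPa
K/G = 64.2857 / 44.2623 = 1.452


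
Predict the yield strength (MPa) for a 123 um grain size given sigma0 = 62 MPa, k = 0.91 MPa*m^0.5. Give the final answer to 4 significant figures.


sigma_y = sigma0 + k / sqrt(d)
d = 123 um = 1.23e-04 m
sigma_y = 62 + 0.91 / sqrt(1.23e-04)
sigma_y = 144.1 MPa


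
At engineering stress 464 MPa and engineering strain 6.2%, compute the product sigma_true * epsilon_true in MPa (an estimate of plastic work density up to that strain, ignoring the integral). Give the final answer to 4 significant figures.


sigma_true = sigma_eng * (1 + epsilon_eng)
sigma_true = 464 * (1 + 0.062) = 492.768 MPa
epsilon_true = ln(1 + epsilon_eng)
epsilon_true = ln(1 + 0.062) = 0.0601539
sigma_true * epsilon_true = 492.768 * 0.0601539 = 29.64 MPa


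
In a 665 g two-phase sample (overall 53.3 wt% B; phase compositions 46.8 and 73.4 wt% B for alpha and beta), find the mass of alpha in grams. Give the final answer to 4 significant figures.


f_alpha = (C_beta - C0) / (C_beta - C_alpha)
f_alpha = (73.4 - 53.3) / (73.4 - 46.8) = 0.755639
m_alpha = f_alpha * m_total = 0.755639 * 665 = 502.5 g


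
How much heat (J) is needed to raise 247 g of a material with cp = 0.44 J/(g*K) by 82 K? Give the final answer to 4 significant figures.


Q = m * cp * dT
Q = 247 * 0.44 * 82
Q = 8912 J


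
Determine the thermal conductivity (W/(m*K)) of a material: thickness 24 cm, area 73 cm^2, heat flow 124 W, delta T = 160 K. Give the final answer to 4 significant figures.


k = Q*L / (A*dT)
L = 0.24 m, A = 7.3e-03 m^2
k = 124 * 0.24 / (7.3e-03 * 160)
k = 25.48 W/(m*K)


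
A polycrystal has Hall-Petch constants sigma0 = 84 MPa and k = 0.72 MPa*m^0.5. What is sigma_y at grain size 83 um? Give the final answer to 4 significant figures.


sigma_y = sigma0 + k / sqrt(d)
d = 83 um = 8.3e-05 m
sigma_y = 84 + 0.72 / sqrt(8.3e-05)
sigma_y = 163 MPa


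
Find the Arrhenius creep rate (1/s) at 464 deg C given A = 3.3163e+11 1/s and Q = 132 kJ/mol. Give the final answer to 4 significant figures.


rate = A * exp(-Q / (R*T))
T = 464 + 273.15 = 737.15 K
rate = 3.3163e+11 * exp(-132e3 / (8.314 * 737.15))
rate = 146.8 1/s


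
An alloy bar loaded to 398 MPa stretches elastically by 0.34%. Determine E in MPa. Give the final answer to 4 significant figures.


E = sigma / epsilon
epsilon = 0.34% = 3.4e-03
E = 398 / 3.4e-03
E = 117100 MPa


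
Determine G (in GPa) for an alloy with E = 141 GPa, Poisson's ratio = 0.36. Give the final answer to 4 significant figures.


G = E / (2*(1+nu))
G = 141 / (2*(1+0.36))
G = 51.84 GPa


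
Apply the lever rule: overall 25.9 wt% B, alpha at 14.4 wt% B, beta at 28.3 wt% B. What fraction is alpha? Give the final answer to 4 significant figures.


f_alpha = (C_beta - C0) / (C_beta - C_alpha)
f_alpha = (28.3 - 25.9) / (28.3 - 14.4)
f_alpha = 0.1727


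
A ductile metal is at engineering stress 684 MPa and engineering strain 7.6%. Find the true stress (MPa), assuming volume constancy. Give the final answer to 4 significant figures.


sigma_true = sigma_eng * (1 + epsilon_eng)
sigma_true = 684 * (1 + 0.076)
sigma_true = 736 MPa


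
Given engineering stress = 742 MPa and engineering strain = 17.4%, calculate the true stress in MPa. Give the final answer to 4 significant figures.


sigma_true = sigma_eng * (1 + epsilon_eng)
sigma_true = 742 * (1 + 0.174)
sigma_true = 871.1 MPa


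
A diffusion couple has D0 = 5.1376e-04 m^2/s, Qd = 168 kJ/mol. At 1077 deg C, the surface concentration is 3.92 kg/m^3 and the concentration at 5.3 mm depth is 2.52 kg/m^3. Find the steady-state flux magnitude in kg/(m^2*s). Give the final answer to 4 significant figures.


Step 1: D = D0 * exp(-Qd/(R*T))
T = 1077 + 273.15 = 1350.15 K
D = 5.1376e-04 * exp(-168e3 / (8.314 * 1350.15)) = 1.62531e-10 m^2/s
Step 2: J = D * (C1 - C2) / dx
J = 1.62531e-10 * (3.92 - 2.52) / 5.3e-03
J = 4.293e-08 kg/(m^2*s)


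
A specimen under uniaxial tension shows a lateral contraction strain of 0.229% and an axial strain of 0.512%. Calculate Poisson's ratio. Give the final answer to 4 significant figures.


nu = -epsilon_lat / epsilon_axial
Lateral strain is contraction (negative), so using magnitudes:
nu = 0.229 / 0.512
nu = 0.4473


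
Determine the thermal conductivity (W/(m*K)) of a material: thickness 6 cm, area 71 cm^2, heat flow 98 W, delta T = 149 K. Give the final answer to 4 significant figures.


k = Q*L / (A*dT)
L = 0.06 m, A = 7.1e-03 m^2
k = 98 * 0.06 / (7.1e-03 * 149)
k = 5.558 W/(m*K)


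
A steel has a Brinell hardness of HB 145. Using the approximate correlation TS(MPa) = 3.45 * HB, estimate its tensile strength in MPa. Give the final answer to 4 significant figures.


TS (MPa) = 3.45 * HB
TS = 3.45 * 145
TS = 500.3 MPa


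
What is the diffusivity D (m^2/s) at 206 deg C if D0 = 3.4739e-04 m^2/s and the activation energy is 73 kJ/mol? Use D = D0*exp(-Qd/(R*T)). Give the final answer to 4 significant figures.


D = D0 * exp(-Qd / (R*T))
T = 479.15 K
D = 3.4739e-04 * exp(-73e3 / (8.314 * 479.15))
D = 3.823e-12 m^2/s


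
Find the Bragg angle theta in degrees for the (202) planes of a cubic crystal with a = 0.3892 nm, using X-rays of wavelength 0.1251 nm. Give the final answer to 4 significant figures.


d = a / sqrt(h^2+k^2+l^2)
d = 0.3892 / sqrt(8) = 0.137603 nm
lambda = 2*d*sin(theta)  =>  sin(theta) = lambda / (2*d)
sin(theta) = 0.1251 / (2 * 0.137603) = 0.454569
theta = 27.04 deg


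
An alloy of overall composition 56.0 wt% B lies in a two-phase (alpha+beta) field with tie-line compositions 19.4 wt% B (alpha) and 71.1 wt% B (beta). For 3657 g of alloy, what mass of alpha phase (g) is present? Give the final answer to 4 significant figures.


f_alpha = (C_beta - C0) / (C_beta - C_alpha)
f_alpha = (71.1 - 56.0) / (71.1 - 19.4) = 0.29207
m_alpha = f_alpha * m_total = 0.29207 * 3657 = 1068 g


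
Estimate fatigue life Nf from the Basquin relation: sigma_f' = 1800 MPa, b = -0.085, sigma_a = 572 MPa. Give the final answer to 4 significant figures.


sigma_a = sigma_f' * (2*Nf)^b
2*Nf = (sigma_a / sigma_f')^(1/b)
2*Nf = (572 / 1800)^(1/-0.085)
2*Nf = 720063
Nf = 360000 cycles


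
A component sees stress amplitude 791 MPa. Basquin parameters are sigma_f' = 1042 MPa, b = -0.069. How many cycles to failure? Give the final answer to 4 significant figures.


sigma_a = sigma_f' * (2*Nf)^b
2*Nf = (sigma_a / sigma_f')^(1/b)
2*Nf = (791 / 1042)^(1/-0.069)
2*Nf = 54.282
Nf = 27.14 cycles


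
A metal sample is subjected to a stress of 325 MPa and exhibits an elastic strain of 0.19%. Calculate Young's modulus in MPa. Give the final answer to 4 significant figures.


E = sigma / epsilon
epsilon = 0.19% = 1.9e-03
E = 325 / 1.9e-03
E = 171100 MPa


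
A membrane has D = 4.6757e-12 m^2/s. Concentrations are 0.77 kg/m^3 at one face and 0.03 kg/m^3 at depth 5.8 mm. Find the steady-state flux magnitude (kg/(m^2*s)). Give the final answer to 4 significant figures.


J = -D * (dC/dx) = D * (C1 - C2) / dx
J = 4.6757e-12 * (0.77 - 0.03) / 5.8e-03
J = 5.966e-10 kg/(m^2*s)


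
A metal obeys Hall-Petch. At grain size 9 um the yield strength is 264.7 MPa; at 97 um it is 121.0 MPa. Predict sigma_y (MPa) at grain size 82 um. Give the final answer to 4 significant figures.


sigma_y = sigma0 + k / sqrt(d)
1/sqrt(d1) = 1/sqrt(9e-06) = 333.333;  1/sqrt(d2) = 101.535
k = (sigma1 - sigma2) / (1/sqrt(d1) - 1/sqrt(d2)) = (264.7 - 121.0) / (333.333 - 101.535) = 0.619934 MPa*m^0.5
sigma0 = sigma1 - k/sqrt(d1) = 264.7 - 0.619934*333.333 = 58.0552 MPa
sigma_y(d3) = 58.0552 + 0.619934 / sqrt(8.2e-05) = 126.5 MPa


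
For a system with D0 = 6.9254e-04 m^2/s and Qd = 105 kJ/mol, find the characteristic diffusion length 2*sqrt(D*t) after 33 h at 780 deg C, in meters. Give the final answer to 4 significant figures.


Step 1: D = D0 * exp(-Qd/(R*T))
T = 1053.15 K
D = 6.9254e-04 * exp(-105e3 / (8.314 * 1053.15)) = 4.2896e-09 m^2/s
Step 2: L = 2*sqrt(D*t)
t = 33 h = 118800 s
L = 2*sqrt(4.2896e-09 * 118800) = 0.04515 m


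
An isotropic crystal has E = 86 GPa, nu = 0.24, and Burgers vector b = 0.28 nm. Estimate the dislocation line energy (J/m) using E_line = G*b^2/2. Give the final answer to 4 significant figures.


Step 1: G = E / (2*(1+nu))
G = 86 / (2*(1+0.24)) = 34.6774 GPa = 3.46774e+10 Pa
Step 2: E_line = G*b^2/2
b = 0.28 nm = 2.8e-10 m
E_line = 0.5 * 3.46774e+10 * (2.8e-10)^2 = 1.359e-09 J/m


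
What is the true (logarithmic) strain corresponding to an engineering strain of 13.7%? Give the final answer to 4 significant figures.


epsilon_true = ln(1 + epsilon_eng)
epsilon_true = ln(1 + 0.137)
epsilon_true = 0.1284


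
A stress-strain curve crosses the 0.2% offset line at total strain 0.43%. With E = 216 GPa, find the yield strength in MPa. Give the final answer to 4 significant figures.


Offset strain = 0.002
Elastic strain at yield = total_strain - offset = 4.3e-03 - 0.002 = 2.3e-03
sigma_y = E * elastic_strain = 216000 * 2.3e-03
sigma_y = 496.8 MPa


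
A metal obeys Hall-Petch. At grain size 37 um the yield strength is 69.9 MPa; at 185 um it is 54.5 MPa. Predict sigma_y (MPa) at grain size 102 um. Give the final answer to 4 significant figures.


sigma_y = sigma0 + k / sqrt(d)
1/sqrt(d1) = 1/sqrt(3.7e-05) = 164.399;  1/sqrt(d2) = 73.5215
k = (sigma1 - sigma2) / (1/sqrt(d1) - 1/sqrt(d2)) = (69.9 - 54.5) / (164.399 - 73.5215) = 0.169459 MPa*m^0.5
sigma0 = sigma1 - k/sqrt(d1) = 69.9 - 0.169459*164.399 = 42.0411 MPa
sigma_y(d3) = 42.0411 + 0.169459 / sqrt(1.02e-04) = 58.82 MPa


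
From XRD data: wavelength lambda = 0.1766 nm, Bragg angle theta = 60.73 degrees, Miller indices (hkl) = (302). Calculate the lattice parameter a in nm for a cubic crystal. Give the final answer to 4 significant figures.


d = lambda / (2*sin(theta))
d = 0.1766 / (2*sin(60.73 deg))
d = 0.101224 nm
a = d * sqrt(h^2+k^2+l^2) = 0.101224 * sqrt(13)
a = 0.365 nm


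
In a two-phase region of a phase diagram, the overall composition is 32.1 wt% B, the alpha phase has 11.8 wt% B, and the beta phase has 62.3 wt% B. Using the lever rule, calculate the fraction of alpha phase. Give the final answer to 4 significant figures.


f_alpha = (C_beta - C0) / (C_beta - C_alpha)
f_alpha = (62.3 - 32.1) / (62.3 - 11.8)
f_alpha = 0.598


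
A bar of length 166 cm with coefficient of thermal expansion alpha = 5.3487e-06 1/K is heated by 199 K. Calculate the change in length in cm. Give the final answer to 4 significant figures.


dL = L0 * alpha * dT
dL = 166 * 5.3487e-06 * 199
dL = 0.1767 cm


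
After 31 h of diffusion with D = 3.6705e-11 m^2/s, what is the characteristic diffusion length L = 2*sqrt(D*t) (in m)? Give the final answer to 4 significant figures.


t = 31 hr = 111600 s
Diffusion length = 2*sqrt(D*t)
= 2*sqrt(3.6705e-11 * 111600)
= 4.048e-03 m


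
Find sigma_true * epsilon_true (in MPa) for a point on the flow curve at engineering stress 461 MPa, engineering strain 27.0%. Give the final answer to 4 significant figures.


sigma_true = sigma_eng * (1 + epsilon_eng)
sigma_true = 461 * (1 + 0.27) = 585.47 MPa
epsilon_true = ln(1 + epsilon_eng)
epsilon_true = ln(1 + 0.27) = 0.239017
sigma_true * epsilon_true = 585.47 * 0.239017 = 139.9 MPa


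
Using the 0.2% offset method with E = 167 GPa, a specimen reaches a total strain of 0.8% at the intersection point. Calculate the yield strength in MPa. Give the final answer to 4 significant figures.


Offset strain = 0.002
Elastic strain at yield = total_strain - offset = 8e-03 - 0.002 = 6e-03
sigma_y = E * elastic_strain = 167000 * 6e-03
sigma_y = 1002 MPa


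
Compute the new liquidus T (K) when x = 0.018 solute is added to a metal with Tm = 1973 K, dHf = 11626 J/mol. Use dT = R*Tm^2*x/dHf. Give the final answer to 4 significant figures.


dT = R*Tm^2*x / dHf
dT = 8.314 * 1973^2 * 0.018 / 11626
dT = 50.1079 K
T_new = 1973 - 50.1079 = 1923 K


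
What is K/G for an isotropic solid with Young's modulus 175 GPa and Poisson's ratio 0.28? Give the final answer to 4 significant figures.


G = E / (2*(1+nu))
G = 175 / (2*(1+0.28)) = 68.3594 GPa
K = E / (3*(1-2*nu))
K = 175 / (3*(1-2*0.28)) = 132.576 GPa
K/G = 132.576 / 68.3594 = 1.939


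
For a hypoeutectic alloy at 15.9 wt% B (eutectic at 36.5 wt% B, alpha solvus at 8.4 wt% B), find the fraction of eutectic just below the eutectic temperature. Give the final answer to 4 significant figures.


f_primary = (C_e - C0) / (C_e - C_alpha_max)
f_primary = (36.5 - 15.9) / (36.5 - 8.4)
f_primary = 0.733096
f_eutectic = 1 - 0.733096 = 0.2669


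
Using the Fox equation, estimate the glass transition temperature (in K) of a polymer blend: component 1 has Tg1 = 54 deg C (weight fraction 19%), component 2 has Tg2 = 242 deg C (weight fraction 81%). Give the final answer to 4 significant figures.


1/Tg = w1/Tg1 + w2/Tg2 (in Kelvin)
Tg1 = 327.15 K, Tg2 = 515.15 K
1/Tg = 0.19/327.15 + 0.81/515.15
Tg = 464.4 K


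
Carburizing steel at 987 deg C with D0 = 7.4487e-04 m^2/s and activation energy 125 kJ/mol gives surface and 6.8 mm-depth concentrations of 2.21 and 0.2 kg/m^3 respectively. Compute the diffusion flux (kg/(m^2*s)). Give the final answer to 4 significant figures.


Step 1: D = D0 * exp(-Qd/(R*T))
T = 987 + 273.15 = 1260.15 K
D = 7.4487e-04 * exp(-125e3 / (8.314 * 1260.15)) = 4.90346e-09 m^2/s
Step 2: J = D * (C1 - C2) / dx
J = 4.90346e-09 * (2.21 - 0.2) / 6.8e-03
J = 1.449e-06 kg/(m^2*s)


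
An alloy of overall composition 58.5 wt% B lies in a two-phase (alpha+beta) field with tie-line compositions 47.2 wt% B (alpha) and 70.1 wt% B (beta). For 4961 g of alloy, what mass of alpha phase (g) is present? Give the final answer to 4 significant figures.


f_alpha = (C_beta - C0) / (C_beta - C_alpha)
f_alpha = (70.1 - 58.5) / (70.1 - 47.2) = 0.50655
m_alpha = f_alpha * m_total = 0.50655 * 4961 = 2513 g


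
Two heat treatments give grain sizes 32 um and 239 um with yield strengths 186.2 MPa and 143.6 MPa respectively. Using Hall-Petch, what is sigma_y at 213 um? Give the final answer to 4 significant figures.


sigma_y = sigma0 + k / sqrt(d)
1/sqrt(d1) = 1/sqrt(3.2e-05) = 176.777;  1/sqrt(d2) = 64.6846
k = (sigma1 - sigma2) / (1/sqrt(d1) - 1/sqrt(d2)) = (186.2 - 143.6) / (176.777 - 64.6846) = 0.380045 MPa*m^0.5
sigma0 = sigma1 - k/sqrt(d1) = 186.2 - 0.380045*176.777 = 119.017 MPa
sigma_y(d3) = 119.017 + 0.380045 / sqrt(2.13e-04) = 145.1 MPa


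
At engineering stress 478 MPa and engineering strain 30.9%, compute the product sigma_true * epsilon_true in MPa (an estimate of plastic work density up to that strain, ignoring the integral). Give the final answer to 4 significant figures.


sigma_true = sigma_eng * (1 + epsilon_eng)
sigma_true = 478 * (1 + 0.309) = 625.702 MPa
epsilon_true = ln(1 + epsilon_eng)
epsilon_true = ln(1 + 0.309) = 0.269263
sigma_true * epsilon_true = 625.702 * 0.269263 = 168.5 MPa


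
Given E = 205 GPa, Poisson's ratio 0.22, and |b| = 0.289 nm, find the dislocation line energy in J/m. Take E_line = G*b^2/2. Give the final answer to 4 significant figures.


Step 1: G = E / (2*(1+nu))
G = 205 / (2*(1+0.22)) = 84.0164 GPa = 8.40164e+10 Pa
Step 2: E_line = G*b^2/2
b = 0.289 nm = 2.89e-10 m
E_line = 0.5 * 8.40164e+10 * (2.89e-10)^2 = 3.509e-09 J/m


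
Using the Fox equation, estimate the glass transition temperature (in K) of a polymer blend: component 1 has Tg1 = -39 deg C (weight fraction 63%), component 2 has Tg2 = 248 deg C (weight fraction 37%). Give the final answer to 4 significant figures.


1/Tg = w1/Tg1 + w2/Tg2 (in Kelvin)
Tg1 = 234.15 K, Tg2 = 521.15 K
1/Tg = 0.63/234.15 + 0.37/521.15
Tg = 294.1 K


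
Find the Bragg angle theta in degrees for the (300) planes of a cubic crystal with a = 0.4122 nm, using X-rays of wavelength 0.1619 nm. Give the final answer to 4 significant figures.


d = a / sqrt(h^2+k^2+l^2)
d = 0.4122 / sqrt(9) = 0.1374 nm
lambda = 2*d*sin(theta)  =>  sin(theta) = lambda / (2*d)
sin(theta) = 0.1619 / (2 * 0.1374) = 0.589156
theta = 36.1 deg


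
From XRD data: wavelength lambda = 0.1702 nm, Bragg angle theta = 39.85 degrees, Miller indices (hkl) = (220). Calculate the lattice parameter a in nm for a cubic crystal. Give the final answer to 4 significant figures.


d = lambda / (2*sin(theta))
d = 0.1702 / (2*sin(39.85 deg))
d = 0.132807 nm
a = d * sqrt(h^2+k^2+l^2) = 0.132807 * sqrt(8)
a = 0.3756 nm


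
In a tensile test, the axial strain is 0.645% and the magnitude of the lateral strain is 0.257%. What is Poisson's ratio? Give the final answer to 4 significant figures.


nu = -epsilon_lat / epsilon_axial
Lateral strain is contraction (negative), so using magnitudes:
nu = 0.257 / 0.645
nu = 0.3984


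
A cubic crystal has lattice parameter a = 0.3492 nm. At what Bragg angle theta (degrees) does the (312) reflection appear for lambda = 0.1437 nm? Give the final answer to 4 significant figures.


d = a / sqrt(h^2+k^2+l^2)
d = 0.3492 / sqrt(14) = 0.0933276 nm
lambda = 2*d*sin(theta)  =>  sin(theta) = lambda / (2*d)
sin(theta) = 0.1437 / (2 * 0.0933276) = 0.769869
theta = 50.34 deg


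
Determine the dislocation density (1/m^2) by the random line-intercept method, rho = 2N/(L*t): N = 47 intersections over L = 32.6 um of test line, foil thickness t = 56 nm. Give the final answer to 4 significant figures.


rho = 2N / (L * t)
L = 32.6 um = 3.26e-05 m, t = 56 nm = 5.6e-08 m
rho = 2 * 47 / (3.26e-05 * 5.6e-08)
rho = 5.149e+13 1/m^2


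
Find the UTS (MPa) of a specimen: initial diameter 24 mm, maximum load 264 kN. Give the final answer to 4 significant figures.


A0 = pi*(d/2)^2 = pi*(24/2)^2 = 452.389 mm^2
UTS = F_max / A0 = 264*1000 / 452.389
UTS = 583.6 MPa


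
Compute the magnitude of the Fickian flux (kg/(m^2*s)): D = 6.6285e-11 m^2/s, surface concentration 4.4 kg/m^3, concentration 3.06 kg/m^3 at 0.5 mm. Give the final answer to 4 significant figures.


J = -D * (dC/dx) = D * (C1 - C2) / dx
J = 6.6285e-11 * (4.4 - 3.06) / 5e-04
J = 1.776e-07 kg/(m^2*s)


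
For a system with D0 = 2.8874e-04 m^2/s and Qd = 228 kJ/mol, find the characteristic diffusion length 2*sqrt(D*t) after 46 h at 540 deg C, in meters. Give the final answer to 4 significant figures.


Step 1: D = D0 * exp(-Qd/(R*T))
T = 813.15 K
D = 2.8874e-04 * exp(-228e3 / (8.314 * 813.15)) = 6.51405e-19 m^2/s
Step 2: L = 2*sqrt(D*t)
t = 46 h = 165600 s
L = 2*sqrt(6.51405e-19 * 165600) = 6.569e-07 m


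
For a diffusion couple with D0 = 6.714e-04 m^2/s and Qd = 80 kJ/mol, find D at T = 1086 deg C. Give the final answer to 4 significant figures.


D = D0 * exp(-Qd / (R*T))
T = 1359.15 K
D = 6.714e-04 * exp(-80e3 / (8.314 * 1359.15))
D = 5.654e-07 m^2/s


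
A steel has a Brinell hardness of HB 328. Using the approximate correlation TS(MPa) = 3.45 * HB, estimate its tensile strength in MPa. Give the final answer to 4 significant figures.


TS (MPa) = 3.45 * HB
TS = 3.45 * 328
TS = 1132 MPa


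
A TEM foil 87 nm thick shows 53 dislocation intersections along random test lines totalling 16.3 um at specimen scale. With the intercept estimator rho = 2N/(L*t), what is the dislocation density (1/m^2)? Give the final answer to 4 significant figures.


rho = 2N / (L * t)
L = 16.3 um = 1.63e-05 m, t = 87 nm = 8.7e-08 m
rho = 2 * 53 / (1.63e-05 * 8.7e-08)
rho = 7.475e+13 1/m^2


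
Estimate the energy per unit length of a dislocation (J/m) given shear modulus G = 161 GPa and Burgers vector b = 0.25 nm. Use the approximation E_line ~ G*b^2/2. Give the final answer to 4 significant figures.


E = G*b^2/2
b = 0.25 nm = 2.5e-10 m
G = 161 GPa = 1.61e+11 Pa
E = 0.5 * 1.61e+11 * (2.5e-10)^2
E = 5.031e-09 J/m


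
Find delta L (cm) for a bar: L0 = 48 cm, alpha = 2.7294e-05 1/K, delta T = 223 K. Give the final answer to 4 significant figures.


dL = L0 * alpha * dT
dL = 48 * 2.7294e-05 * 223
dL = 0.2922 cm


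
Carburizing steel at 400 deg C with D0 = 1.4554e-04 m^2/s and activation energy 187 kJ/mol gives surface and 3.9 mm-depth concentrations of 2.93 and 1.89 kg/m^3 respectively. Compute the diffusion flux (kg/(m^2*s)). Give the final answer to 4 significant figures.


Step 1: D = D0 * exp(-Qd/(R*T))
T = 400 + 273.15 = 673.15 K
D = 1.4554e-04 * exp(-187e3 / (8.314 * 673.15)) = 4.48496e-19 m^2/s
Step 2: J = D * (C1 - C2) / dx
J = 4.48496e-19 * (2.93 - 1.89) / 3.9e-03
J = 1.196e-16 kg/(m^2*s)


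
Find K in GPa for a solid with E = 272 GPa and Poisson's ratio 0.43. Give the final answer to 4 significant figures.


K = E / (3*(1-2*nu))
K = 272 / (3*(1-2*0.43))
K = 647.6 GPa


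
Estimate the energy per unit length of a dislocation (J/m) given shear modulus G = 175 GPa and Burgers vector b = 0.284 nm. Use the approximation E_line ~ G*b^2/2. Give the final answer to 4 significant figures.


E = G*b^2/2
b = 0.284 nm = 2.84e-10 m
G = 175 GPa = 1.75e+11 Pa
E = 0.5 * 1.75e+11 * (2.84e-10)^2
E = 7.057e-09 J/m


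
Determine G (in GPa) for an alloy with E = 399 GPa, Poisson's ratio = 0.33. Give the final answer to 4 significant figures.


G = E / (2*(1+nu))
G = 399 / (2*(1+0.33))
G = 150 GPa


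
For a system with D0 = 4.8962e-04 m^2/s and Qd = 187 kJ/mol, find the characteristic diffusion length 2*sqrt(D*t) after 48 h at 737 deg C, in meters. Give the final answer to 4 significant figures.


Step 1: D = D0 * exp(-Qd/(R*T))
T = 1010.15 K
D = 4.8962e-04 * exp(-187e3 / (8.314 * 1010.15)) = 1.0466e-13 m^2/s
Step 2: L = 2*sqrt(D*t)
t = 48 h = 172800 s
L = 2*sqrt(1.0466e-13 * 172800) = 2.69e-04 m


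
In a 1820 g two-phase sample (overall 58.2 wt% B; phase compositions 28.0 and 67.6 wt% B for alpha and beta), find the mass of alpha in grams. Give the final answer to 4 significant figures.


f_alpha = (C_beta - C0) / (C_beta - C_alpha)
f_alpha = (67.6 - 58.2) / (67.6 - 28.0) = 0.237374
m_alpha = f_alpha * m_total = 0.237374 * 1820 = 432 g


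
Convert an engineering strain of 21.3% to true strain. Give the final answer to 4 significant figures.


epsilon_true = ln(1 + epsilon_eng)
epsilon_true = ln(1 + 0.213)
epsilon_true = 0.1931


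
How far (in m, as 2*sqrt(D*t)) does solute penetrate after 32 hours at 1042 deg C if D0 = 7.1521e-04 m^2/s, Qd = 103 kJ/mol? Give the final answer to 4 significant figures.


Step 1: D = D0 * exp(-Qd/(R*T))
T = 1315.15 K
D = 7.1521e-04 * exp(-103e3 / (8.314 * 1315.15)) = 5.79923e-08 m^2/s
Step 2: L = 2*sqrt(D*t)
t = 32 h = 115200 s
L = 2*sqrt(5.79923e-08 * 115200) = 0.1635 m


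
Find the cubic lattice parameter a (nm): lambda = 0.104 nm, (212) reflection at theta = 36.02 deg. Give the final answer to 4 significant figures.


d = lambda / (2*sin(theta))
d = 0.104 / (2*sin(36.02 deg))
d = 0.0884252 nm
a = d * sqrt(h^2+k^2+l^2) = 0.0884252 * sqrt(9)
a = 0.2653 nm


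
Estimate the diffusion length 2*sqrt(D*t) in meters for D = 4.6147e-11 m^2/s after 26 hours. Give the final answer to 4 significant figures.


t = 26 hr = 93600 s
Diffusion length = 2*sqrt(D*t)
= 2*sqrt(4.6147e-11 * 93600)
= 4.157e-03 m


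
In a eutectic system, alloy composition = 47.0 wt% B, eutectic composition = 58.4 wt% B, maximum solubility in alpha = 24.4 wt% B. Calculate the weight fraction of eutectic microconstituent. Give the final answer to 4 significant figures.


f_primary = (C_e - C0) / (C_e - C_alpha_max)
f_primary = (58.4 - 47.0) / (58.4 - 24.4)
f_primary = 0.335294
f_eutectic = 1 - 0.335294 = 0.6647


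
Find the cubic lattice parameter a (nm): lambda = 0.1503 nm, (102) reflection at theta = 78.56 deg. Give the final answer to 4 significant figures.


d = lambda / (2*sin(theta))
d = 0.1503 / (2*sin(78.56 deg))
d = 0.0766733 nm
a = d * sqrt(h^2+k^2+l^2) = 0.0766733 * sqrt(5)
a = 0.1714 nm


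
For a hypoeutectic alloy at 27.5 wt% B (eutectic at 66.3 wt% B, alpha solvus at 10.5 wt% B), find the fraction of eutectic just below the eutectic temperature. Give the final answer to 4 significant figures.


f_primary = (C_e - C0) / (C_e - C_alpha_max)
f_primary = (66.3 - 27.5) / (66.3 - 10.5)
f_primary = 0.695341
f_eutectic = 1 - 0.695341 = 0.3047


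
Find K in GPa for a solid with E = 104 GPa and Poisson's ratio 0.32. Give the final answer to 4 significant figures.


K = E / (3*(1-2*nu))
K = 104 / (3*(1-2*0.32))
K = 96.3 GPa


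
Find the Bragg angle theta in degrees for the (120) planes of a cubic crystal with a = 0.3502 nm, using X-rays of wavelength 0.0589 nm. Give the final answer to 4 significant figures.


d = a / sqrt(h^2+k^2+l^2)
d = 0.3502 / sqrt(5) = 0.156614 nm
lambda = 2*d*sin(theta)  =>  sin(theta) = lambda / (2*d)
sin(theta) = 0.0589 / (2 * 0.156614) = 0.188042
theta = 10.84 deg


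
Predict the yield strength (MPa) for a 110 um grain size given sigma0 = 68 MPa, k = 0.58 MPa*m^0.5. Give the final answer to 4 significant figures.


sigma_y = sigma0 + k / sqrt(d)
d = 110 um = 1.1e-04 m
sigma_y = 68 + 0.58 / sqrt(1.1e-04)
sigma_y = 123.3 MPa


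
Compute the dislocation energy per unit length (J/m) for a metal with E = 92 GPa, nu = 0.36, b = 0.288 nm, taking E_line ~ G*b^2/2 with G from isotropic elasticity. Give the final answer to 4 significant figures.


Step 1: G = E / (2*(1+nu))
G = 92 / (2*(1+0.36)) = 33.8235 GPa = 3.38235e+10 Pa
Step 2: E_line = G*b^2/2
b = 0.288 nm = 2.88e-10 m
E_line = 0.5 * 3.38235e+10 * (2.88e-10)^2 = 1.403e-09 J/m


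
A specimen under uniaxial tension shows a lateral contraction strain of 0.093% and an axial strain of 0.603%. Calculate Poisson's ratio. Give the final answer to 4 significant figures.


nu = -epsilon_lat / epsilon_axial
Lateral strain is contraction (negative), so using magnitudes:
nu = 0.093 / 0.603
nu = 0.1542


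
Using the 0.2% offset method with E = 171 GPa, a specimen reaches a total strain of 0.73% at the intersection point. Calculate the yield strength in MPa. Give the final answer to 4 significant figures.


Offset strain = 0.002
Elastic strain at yield = total_strain - offset = 7.3e-03 - 0.002 = 5.3e-03
sigma_y = E * elastic_strain = 171000 * 5.3e-03
sigma_y = 906.3 MPa


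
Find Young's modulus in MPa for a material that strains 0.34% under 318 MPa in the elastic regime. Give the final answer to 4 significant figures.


E = sigma / epsilon
epsilon = 0.34% = 3.4e-03
E = 318 / 3.4e-03
E = 93530 MPa


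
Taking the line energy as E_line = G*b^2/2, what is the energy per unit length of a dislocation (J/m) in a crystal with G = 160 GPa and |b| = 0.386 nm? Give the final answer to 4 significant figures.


E = G*b^2/2
b = 0.386 nm = 3.86e-10 m
G = 160 GPa = 1.6e+11 Pa
E = 0.5 * 1.6e+11 * (3.86e-10)^2
E = 1.192e-08 J/m
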